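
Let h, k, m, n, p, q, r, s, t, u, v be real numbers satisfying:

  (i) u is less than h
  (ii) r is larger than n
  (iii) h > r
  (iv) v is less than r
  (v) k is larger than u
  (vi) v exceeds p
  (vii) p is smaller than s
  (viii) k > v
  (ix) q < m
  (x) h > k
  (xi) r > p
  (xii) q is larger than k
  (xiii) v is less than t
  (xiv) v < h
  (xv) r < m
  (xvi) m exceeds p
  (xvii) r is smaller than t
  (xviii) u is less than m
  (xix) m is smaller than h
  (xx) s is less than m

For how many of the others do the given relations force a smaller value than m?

8

The elements the relations force below m are p, v, s, u, n, k, r, q — no chain reaches any other.
That is 8.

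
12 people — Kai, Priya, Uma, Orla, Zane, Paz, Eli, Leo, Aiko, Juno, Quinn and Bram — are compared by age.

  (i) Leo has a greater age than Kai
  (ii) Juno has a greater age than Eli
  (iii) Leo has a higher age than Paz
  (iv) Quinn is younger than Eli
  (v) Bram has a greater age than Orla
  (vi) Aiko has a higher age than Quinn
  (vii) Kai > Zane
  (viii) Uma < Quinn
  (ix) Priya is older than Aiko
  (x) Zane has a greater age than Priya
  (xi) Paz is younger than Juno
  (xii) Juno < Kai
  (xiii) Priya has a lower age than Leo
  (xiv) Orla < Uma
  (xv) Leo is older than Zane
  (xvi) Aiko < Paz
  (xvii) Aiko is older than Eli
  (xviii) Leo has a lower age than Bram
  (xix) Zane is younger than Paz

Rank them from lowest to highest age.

Orla < Uma < Quinn < Eli < Aiko < Priya < Zane < Paz < Juno < Kai < Leo < Bram

Each adjacent pair is fixed by a given relation: Orla < Uma; Uma < Quinn; Quinn < Eli; Eli < Aiko; Aiko < Priya; Priya < Zane; Zane < Paz; Paz < Juno; Juno < Kai; Kai < Leo; Leo < Bram. Chaining them end to end gives the full order.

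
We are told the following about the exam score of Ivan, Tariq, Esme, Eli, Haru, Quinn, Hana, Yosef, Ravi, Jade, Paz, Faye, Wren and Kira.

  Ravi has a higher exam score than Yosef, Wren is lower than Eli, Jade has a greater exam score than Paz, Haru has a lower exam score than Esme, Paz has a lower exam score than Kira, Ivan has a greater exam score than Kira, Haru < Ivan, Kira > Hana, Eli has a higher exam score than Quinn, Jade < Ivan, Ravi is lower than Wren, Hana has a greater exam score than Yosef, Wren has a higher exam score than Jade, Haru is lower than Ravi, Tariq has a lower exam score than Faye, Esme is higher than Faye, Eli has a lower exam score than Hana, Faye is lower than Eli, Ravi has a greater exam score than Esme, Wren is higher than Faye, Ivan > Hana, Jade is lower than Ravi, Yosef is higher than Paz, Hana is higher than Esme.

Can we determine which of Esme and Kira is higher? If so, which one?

Esme < Ravi and Ravi < Wren give Esme < Wren.
With Wren < Eli: Esme < Ravi < Wren < Eli.
With Eli < Hana: Esme < Ravi < Wren < Eli < Hana.
With Hana < Kira: Esme < Ravi < Wren < Eli < Hana < Kira.
So Kira is higher.

Kira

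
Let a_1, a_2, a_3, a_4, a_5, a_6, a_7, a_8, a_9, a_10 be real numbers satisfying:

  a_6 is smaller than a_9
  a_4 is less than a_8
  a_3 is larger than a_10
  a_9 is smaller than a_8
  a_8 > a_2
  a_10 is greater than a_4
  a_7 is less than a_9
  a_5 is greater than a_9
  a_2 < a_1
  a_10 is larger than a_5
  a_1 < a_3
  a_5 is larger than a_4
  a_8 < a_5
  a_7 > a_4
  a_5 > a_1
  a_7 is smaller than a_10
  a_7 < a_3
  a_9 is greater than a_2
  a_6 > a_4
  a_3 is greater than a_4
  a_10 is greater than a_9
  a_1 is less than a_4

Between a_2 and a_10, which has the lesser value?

The relevant relations are a_2 < a_1; a_1 < a_4; a_4 < a_7; a_7 < a_9; a_9 < a_8; a_8 < a_5; a_5 < a_10.
Chaining these gives a_2 < a_1 < a_4 < a_7 < a_9 < a_8 < a_5 < a_10.
So a_2 < a_10; a_2 is the smaller of the two.

a_2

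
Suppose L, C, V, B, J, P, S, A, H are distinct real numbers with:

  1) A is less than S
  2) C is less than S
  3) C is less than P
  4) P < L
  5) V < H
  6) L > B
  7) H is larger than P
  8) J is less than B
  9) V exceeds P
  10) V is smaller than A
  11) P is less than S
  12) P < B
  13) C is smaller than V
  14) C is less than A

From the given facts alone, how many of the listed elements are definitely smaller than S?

From S the given relations immediately reach C, P, A.
From those, V — 4 in total.
No other element is forced below S by the given relations, so the count is 4.

4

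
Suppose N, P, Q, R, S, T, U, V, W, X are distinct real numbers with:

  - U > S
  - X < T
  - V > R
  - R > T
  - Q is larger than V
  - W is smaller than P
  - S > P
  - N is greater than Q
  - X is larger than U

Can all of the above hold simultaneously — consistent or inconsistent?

consistent

Every relation is compatible with W < P < S < U < X < T < R < V < Q < N; the set is consistent.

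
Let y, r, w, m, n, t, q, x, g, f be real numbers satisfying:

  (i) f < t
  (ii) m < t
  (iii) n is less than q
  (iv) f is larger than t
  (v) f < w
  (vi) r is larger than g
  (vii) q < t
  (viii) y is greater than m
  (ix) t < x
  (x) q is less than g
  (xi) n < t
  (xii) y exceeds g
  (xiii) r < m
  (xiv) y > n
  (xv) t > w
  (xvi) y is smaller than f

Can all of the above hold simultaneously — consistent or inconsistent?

inconsistent

Chaining the given relations yields f < w < t, so f < t. But one relation states t < f. These cannot both hold.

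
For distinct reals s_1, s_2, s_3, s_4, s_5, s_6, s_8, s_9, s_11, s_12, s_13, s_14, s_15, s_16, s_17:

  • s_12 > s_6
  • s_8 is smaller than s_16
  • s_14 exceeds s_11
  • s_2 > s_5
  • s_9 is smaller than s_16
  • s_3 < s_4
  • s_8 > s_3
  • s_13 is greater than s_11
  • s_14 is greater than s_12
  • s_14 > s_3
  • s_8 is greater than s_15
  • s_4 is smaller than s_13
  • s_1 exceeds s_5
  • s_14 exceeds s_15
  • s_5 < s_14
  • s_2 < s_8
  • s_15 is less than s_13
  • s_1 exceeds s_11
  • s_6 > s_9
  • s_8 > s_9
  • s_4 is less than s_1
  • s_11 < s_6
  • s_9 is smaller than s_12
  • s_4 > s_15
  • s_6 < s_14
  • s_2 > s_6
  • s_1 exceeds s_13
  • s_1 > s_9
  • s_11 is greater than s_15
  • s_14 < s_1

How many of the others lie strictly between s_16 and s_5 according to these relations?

Chaining upward from s_5 reaches: s_2, s_8, s_14, s_1.
Chaining downward from s_16 reaches: s_15, s_11, s_3, s_9, s_6, s_2, s_8.
Strictly between s_5 and s_16 are those in both lists: s_2, s_8 — 2 elements.

2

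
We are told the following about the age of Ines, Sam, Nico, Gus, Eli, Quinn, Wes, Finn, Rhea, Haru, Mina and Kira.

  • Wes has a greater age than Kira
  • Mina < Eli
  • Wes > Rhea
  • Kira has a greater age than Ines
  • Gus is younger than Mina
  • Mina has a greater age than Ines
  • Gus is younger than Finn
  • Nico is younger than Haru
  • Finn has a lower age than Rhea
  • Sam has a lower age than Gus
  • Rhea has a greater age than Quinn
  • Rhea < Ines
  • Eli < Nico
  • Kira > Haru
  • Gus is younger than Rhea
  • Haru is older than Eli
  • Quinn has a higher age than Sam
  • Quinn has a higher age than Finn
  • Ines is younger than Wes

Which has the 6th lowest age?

Piecing the relations together gives one ordering: Sam < Gus < Finn < Quinn < Rhea < Ines < Mina < Eli < Nico < Haru < Kira < Wes.
Counting 6 from the smallest end gives Ines.

Ines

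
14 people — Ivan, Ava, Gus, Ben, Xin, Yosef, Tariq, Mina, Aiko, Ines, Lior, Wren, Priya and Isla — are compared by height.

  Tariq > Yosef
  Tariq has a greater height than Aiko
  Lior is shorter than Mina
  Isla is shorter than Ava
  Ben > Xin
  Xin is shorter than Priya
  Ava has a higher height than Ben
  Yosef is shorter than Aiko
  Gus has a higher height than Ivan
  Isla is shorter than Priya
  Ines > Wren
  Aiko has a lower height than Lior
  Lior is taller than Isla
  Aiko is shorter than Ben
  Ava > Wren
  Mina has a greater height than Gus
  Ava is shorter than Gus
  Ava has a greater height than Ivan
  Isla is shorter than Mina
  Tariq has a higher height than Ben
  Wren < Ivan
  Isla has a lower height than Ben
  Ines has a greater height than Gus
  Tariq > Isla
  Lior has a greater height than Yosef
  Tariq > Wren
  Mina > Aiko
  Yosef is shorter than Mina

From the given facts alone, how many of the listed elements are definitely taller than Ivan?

4

The elements the relations force above Ivan are Ava, Gus, Ines, Mina — no chain reaches any other.
That is 4.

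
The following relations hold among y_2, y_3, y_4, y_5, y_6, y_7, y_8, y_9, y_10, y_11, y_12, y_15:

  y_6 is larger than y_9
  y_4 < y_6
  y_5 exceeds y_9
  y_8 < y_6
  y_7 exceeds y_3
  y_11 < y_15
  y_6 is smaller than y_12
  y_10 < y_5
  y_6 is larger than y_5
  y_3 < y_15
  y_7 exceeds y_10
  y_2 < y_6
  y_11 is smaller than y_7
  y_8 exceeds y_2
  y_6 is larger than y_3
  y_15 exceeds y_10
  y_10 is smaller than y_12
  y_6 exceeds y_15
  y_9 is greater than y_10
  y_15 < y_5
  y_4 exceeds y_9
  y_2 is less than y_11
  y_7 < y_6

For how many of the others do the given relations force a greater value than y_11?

From y_11 the given relations immediately reach y_15, y_7.
From those, y_5, y_6 — 4 in total.
From those, y_12 — 5 in total.
Nothing else is reachable above y_11; 5 in all.

5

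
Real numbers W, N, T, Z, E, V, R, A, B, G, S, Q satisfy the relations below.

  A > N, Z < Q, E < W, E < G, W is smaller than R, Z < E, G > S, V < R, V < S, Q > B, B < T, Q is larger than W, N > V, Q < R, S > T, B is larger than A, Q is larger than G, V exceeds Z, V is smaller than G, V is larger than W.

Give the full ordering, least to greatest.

Nothing is placed below Z, so it is least; from there Z < E; E < W; W < V; V < N; N < A; A < B; B < T; T < S; S < G; G < Q; Q < R, each given directly.

Z < E < W < V < N < A < B < T < S < G < Q < R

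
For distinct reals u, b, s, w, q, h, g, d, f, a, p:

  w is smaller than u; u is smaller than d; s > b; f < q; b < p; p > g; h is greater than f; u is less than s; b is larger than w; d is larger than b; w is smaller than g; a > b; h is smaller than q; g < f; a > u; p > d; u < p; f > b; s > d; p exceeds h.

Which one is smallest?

g is not least since w < g; b is not least since w < b; f is not least since g < f; u is not least since w < u; d is not least since b < d; h is not least since f < h; a is not least since b < a; s is not least since b < s; q is not least since f < q; p is not least since d < p.
Only w has nothing below it, so w is the smallest.

w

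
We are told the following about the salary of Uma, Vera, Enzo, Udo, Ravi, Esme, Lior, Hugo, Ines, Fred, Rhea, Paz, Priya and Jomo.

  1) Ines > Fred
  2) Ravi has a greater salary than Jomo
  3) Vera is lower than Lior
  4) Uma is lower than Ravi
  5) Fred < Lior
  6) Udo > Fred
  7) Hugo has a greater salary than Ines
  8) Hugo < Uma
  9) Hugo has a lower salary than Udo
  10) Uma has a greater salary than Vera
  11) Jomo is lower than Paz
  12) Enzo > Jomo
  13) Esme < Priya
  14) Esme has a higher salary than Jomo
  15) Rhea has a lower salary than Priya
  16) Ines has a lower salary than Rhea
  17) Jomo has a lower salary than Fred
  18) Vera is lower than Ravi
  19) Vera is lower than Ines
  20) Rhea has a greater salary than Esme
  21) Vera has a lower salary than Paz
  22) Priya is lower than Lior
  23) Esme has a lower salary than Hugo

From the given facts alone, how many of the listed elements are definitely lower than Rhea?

From Rhea the given relations immediately reach Esme, Ines.
From those, Jomo, Vera, Fred — 5 in total.
Nothing else is reachable below Rhea; 5 in all.

5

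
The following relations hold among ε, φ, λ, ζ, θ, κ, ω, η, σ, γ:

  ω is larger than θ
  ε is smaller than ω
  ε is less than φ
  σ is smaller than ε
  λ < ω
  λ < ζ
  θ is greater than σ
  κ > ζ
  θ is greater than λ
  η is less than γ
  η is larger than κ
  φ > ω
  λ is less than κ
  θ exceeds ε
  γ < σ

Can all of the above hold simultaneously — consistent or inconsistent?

consistent

The single ordering λ < ζ < κ < η < γ < σ < ε < θ < ω < φ satisfies every listed relation, so no contradiction arises.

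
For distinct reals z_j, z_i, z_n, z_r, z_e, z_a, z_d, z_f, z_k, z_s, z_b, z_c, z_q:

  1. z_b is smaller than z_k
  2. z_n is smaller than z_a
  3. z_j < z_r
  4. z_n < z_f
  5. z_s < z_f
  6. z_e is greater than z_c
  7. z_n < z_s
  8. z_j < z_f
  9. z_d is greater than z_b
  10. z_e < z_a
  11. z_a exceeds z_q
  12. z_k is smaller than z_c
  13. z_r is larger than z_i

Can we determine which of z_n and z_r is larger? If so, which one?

undetermined

Following every chain through z_n: above z_n we get z_s, z_f, z_a.
z_r is not reached, and no chain runs the other way from z_r to z_n.
So the given relations leave the order of z_n and z_r undetermined.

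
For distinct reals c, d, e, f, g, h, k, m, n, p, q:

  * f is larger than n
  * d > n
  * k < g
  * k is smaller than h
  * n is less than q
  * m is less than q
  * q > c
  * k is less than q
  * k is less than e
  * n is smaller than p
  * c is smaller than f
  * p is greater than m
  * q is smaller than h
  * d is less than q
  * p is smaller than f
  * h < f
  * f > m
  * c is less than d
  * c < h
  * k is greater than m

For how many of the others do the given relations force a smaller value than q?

5

The elements the relations force below q are c, n, m, k, d — no chain reaches any other.
That is 5.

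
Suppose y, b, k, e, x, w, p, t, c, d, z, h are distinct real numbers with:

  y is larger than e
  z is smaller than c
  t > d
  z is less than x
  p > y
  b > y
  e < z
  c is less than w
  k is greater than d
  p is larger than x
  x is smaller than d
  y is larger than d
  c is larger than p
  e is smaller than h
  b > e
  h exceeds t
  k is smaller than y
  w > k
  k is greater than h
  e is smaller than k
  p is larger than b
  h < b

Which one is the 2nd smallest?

Piecing the relations together gives one ordering: e < z < x < d < t < h < k < y < b < p < c < w.
The 2nd smallest is z.

z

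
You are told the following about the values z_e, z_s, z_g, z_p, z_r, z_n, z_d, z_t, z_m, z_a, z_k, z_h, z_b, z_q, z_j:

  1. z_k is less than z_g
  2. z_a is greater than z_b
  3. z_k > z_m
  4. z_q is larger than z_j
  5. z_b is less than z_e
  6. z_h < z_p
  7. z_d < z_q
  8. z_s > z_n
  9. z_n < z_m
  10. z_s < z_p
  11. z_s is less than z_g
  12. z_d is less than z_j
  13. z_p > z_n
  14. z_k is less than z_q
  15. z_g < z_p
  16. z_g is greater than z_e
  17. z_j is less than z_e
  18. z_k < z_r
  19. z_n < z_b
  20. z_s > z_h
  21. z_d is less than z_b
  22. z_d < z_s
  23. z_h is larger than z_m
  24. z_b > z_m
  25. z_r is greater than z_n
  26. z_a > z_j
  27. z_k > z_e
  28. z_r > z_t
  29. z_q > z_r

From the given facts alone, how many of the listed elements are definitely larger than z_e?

5

Directly above z_e: z_k, z_g.
One step further: z_r, z_q, z_p (5 so far).
Nothing else is reachable above z_e; 5 in all.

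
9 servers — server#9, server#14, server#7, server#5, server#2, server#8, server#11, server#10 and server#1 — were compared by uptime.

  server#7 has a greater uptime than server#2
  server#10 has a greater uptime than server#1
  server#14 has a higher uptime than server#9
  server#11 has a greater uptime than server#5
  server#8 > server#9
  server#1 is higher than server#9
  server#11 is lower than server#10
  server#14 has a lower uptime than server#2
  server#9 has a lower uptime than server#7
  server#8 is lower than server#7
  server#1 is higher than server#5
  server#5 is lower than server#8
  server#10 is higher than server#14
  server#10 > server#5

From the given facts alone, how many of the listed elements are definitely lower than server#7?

5

From server#7 the given relations immediately reach server#9, server#2, server#8.
From those, server#5, server#14 — 5 in total.
Nothing else is reachable below server#7; 5 in all.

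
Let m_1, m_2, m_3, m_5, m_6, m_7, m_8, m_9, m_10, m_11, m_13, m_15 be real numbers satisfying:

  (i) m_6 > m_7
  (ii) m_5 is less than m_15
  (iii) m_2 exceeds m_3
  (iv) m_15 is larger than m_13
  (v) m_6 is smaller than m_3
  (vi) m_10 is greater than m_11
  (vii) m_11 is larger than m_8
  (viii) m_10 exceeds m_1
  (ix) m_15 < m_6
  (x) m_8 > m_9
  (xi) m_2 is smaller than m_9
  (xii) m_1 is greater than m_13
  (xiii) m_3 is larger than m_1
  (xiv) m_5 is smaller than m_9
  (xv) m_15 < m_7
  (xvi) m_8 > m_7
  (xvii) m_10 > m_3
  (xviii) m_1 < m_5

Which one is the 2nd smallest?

Piecing the relations together gives one ordering: m_13 < m_1 < m_5 < m_15 < m_7 < m_6 < m_3 < m_2 < m_9 < m_8 < m_11 < m_10.
Counting 2 from the smallest end gives m_1.

m_1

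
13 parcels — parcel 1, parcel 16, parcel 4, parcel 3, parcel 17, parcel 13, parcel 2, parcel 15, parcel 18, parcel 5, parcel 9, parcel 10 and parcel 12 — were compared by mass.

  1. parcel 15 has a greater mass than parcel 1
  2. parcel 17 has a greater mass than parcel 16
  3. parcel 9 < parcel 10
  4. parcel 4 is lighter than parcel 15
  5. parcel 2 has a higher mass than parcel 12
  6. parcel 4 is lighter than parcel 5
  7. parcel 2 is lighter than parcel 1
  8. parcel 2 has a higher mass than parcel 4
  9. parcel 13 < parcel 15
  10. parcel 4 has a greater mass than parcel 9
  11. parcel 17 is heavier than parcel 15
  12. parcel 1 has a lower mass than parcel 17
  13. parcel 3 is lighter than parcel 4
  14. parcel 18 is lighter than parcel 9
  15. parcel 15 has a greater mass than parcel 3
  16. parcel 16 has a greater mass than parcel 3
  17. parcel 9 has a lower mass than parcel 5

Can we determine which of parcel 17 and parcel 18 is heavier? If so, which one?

parcel 17

Chaining the given relations: parcel 18 < parcel 9 < parcel 4 < parcel 2 < parcel 1 < parcel 15 < parcel 17.
So parcel 17 is heavier.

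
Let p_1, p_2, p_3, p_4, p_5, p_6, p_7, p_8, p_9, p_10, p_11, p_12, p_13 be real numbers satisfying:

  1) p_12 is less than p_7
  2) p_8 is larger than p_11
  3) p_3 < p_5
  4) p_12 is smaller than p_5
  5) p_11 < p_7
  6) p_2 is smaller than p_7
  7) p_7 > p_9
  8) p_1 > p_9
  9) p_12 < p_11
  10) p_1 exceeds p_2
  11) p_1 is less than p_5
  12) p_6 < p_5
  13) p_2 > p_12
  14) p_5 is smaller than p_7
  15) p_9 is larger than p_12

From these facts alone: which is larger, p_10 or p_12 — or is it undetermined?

undetermined

Following every chain through p_12: above p_12 we get p_9, p_11, p_2, p_1, p_5, p_8, p_7.
p_10 is not reached, and no chain runs the other way from p_10 to p_12.
So the given relations leave the order of p_12 and p_10 undetermined.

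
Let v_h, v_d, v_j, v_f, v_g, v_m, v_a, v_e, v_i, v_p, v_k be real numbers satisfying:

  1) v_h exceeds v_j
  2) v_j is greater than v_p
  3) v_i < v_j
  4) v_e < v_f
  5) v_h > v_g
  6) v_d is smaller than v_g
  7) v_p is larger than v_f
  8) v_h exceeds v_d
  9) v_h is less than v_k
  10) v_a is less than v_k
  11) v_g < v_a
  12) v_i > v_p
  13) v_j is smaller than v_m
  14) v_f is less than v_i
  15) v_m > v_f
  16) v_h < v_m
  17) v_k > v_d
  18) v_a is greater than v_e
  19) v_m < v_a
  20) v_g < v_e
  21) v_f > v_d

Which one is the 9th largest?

v_e

Chaining the given pairs: v_d < v_g < v_e < v_f < v_p < v_i < v_j < v_h < v_m < v_a < v_k.
The 9th largest is v_e.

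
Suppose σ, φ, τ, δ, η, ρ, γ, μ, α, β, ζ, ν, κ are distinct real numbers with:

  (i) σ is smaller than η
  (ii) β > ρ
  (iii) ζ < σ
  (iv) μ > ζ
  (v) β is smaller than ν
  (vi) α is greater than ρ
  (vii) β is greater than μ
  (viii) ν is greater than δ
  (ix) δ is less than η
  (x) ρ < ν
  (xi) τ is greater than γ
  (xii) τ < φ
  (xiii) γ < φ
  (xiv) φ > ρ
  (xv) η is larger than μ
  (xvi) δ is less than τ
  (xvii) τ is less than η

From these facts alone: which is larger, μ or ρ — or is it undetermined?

undetermined

Following every chain through ρ: above ρ we get α, β, φ, ν.
μ is not reached, and no chain runs the other way from μ to ρ.
So the given relations leave the order of ρ and μ undetermined.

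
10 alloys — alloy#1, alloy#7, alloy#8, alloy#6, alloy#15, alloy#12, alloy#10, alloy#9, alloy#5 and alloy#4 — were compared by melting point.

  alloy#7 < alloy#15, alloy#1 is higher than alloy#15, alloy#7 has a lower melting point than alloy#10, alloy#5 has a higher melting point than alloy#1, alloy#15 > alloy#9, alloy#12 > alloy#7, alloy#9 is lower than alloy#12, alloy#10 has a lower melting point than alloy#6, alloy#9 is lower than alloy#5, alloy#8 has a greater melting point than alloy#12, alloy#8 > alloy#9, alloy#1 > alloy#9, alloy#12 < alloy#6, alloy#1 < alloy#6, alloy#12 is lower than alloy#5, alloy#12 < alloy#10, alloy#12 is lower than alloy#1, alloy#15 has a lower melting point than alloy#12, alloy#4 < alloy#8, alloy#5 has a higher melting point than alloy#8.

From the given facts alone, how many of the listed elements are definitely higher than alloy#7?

Directly above alloy#7: alloy#15, alloy#12, alloy#10.
One step further: alloy#8, alloy#1, alloy#5, alloy#6 (7 so far).
Nothing else is reachable above alloy#7; 7 in all.

7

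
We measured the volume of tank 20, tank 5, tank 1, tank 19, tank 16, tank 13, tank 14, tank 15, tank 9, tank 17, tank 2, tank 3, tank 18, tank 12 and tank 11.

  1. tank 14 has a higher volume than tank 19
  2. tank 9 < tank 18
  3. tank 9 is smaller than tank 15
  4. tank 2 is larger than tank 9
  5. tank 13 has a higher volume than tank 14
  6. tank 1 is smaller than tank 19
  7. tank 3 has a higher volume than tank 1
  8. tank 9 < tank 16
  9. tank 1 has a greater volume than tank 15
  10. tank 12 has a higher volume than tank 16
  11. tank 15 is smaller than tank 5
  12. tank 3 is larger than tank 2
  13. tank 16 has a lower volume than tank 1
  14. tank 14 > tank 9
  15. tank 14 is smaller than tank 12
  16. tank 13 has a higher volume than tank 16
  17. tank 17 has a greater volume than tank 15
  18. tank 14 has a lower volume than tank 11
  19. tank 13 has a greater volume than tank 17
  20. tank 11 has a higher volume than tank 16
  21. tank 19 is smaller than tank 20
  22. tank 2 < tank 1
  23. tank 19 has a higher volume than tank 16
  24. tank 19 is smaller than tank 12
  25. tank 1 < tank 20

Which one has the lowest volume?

Chaining upward from tank 9: directly above it, tank 2, tank 16, tank 15, tank 18, tank 14; then tank 1, tank 19, tank 17, tank 5, tank 11, tank 13, tank 3, tank 12; then tank 20.
That covers every other element, and nothing is given below tank 9, so tank 9 is the lowest volume.

tank 9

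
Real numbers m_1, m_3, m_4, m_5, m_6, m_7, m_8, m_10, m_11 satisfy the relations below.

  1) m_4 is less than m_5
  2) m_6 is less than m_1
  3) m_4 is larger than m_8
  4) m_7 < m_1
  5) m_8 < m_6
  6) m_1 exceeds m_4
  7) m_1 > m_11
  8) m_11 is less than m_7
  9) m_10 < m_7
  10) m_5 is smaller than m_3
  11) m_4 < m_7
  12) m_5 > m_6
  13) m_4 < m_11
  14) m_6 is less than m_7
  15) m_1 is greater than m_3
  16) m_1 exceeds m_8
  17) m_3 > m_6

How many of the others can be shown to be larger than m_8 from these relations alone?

From m_8 the given relations immediately reach m_4, m_6, m_1.
From those, m_11, m_5, m_7, m_3 — 7 in total.
No other element is forced above m_8 by the given relations, so the count is 7.

7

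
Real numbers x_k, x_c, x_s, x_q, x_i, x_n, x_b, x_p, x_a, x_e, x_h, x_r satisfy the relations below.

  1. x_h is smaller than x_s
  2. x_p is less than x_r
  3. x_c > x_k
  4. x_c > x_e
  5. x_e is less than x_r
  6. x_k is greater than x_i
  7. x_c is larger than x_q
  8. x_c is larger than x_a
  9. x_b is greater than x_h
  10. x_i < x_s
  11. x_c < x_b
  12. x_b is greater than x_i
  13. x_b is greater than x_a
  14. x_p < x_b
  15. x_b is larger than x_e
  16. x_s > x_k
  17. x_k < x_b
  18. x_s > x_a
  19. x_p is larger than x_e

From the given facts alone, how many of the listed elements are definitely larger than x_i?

4

The elements the relations force above x_i are x_k, x_c, x_b, x_s — no chain reaches any other.
That is 4.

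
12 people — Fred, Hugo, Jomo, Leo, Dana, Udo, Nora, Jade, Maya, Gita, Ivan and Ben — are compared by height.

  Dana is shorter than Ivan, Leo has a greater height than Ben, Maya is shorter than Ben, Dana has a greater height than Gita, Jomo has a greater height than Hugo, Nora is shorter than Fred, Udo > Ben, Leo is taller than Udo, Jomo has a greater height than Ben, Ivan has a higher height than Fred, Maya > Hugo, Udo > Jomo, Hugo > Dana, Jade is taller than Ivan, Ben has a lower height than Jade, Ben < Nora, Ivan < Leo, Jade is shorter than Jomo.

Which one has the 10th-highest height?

Chaining the given pairs: Gita < Dana < Hugo < Maya < Ben < Nora < Fred < Ivan < Jade < Jomo < Udo < Leo.
The 10th largest is Hugo.

Hugo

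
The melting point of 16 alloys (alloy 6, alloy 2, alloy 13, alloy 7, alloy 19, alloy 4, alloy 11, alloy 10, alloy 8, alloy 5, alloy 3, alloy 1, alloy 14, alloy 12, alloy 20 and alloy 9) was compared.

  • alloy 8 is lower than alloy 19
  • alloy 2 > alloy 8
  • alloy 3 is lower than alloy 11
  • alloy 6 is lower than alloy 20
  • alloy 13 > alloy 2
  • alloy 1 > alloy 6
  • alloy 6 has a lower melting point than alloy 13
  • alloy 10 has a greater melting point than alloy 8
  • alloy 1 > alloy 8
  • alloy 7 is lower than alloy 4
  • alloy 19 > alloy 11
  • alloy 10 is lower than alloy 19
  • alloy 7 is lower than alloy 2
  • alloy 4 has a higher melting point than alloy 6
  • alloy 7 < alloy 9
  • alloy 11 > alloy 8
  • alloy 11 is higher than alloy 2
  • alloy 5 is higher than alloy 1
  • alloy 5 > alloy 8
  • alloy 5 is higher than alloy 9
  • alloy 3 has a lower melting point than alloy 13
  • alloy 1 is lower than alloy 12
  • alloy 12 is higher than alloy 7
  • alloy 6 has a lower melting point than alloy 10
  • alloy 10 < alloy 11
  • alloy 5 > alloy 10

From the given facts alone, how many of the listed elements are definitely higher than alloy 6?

9

Directly above alloy 6: alloy 20, alloy 10, alloy 1, alloy 4, alloy 13.
One step further: alloy 11, alloy 5, alloy 19, alloy 12 (9 so far).
Nothing else is reachable above alloy 6; 9 in all.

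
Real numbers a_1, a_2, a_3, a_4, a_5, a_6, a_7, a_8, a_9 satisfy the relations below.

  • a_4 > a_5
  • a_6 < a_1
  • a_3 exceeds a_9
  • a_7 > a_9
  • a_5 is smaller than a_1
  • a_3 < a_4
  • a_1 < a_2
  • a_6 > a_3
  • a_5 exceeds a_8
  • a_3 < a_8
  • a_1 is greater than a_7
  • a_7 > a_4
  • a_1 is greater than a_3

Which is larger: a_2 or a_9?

The relevant relations are a_9 < a_3; a_3 < a_4; a_4 < a_7; a_7 < a_1; a_1 < a_2.
Chaining these gives a_9 < a_3 < a_4 < a_7 < a_1 < a_2.
So a_9 < a_2; a_2 is the larger of the two.

a_2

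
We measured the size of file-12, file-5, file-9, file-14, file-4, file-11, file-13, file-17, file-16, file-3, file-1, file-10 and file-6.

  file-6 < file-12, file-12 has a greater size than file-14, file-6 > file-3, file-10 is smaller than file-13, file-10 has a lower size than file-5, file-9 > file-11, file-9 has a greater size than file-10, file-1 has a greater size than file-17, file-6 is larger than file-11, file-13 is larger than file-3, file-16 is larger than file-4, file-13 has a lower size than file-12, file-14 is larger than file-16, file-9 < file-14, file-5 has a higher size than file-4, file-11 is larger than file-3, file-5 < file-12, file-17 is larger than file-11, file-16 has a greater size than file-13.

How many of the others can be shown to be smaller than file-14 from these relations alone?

Directly below file-14: file-16, file-9.
One step further: file-11, file-10, file-13, file-4 (6 so far).
One step further: file-3 (7 so far).
No other element is forced below file-14 by the given relations, so the count is 7.

7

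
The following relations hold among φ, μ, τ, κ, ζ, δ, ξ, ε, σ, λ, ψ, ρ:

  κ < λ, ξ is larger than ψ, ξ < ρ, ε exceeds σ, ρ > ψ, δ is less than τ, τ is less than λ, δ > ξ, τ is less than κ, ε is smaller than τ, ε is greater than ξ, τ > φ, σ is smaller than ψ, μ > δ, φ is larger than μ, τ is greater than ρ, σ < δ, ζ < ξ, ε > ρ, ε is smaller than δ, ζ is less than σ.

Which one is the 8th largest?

Piecing the relations together gives one ordering: ζ < σ < ψ < ξ < ρ < ε < δ < μ < φ < τ < κ < λ.
Counting 8 from the largest end gives ρ.

ρ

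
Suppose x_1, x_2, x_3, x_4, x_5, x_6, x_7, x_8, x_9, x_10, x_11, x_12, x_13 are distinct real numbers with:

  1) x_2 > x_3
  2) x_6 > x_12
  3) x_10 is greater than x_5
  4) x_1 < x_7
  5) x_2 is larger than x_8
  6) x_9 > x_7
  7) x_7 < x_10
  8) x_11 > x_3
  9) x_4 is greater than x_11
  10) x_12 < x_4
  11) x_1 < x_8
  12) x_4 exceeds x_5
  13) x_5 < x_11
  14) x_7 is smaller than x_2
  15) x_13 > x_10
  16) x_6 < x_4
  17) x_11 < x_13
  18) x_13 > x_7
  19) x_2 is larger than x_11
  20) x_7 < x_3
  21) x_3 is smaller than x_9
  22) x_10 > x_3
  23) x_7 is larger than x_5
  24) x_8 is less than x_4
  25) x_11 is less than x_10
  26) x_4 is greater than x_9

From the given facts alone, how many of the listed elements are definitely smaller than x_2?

From x_2 the given relations immediately reach x_7, x_3, x_11, x_8.
From those, x_5, x_1 — 6 in total.
Nothing else is reachable below x_2; 6 in all.

6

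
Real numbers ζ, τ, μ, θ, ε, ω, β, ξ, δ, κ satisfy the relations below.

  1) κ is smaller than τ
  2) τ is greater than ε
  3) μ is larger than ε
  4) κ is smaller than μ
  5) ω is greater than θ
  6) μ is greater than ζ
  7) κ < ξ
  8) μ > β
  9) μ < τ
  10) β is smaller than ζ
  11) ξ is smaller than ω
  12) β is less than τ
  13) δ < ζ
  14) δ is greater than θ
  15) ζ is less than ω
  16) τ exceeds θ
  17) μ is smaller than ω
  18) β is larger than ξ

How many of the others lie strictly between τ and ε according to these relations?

1

The relations place ε below τ. An element lies strictly between them when it is forced above ε and also forced below τ.
Above ε: {μ, ω}. Below τ: {κ, θ, δ, ξ, β, ζ, μ}.
Intersection: {μ} — 1.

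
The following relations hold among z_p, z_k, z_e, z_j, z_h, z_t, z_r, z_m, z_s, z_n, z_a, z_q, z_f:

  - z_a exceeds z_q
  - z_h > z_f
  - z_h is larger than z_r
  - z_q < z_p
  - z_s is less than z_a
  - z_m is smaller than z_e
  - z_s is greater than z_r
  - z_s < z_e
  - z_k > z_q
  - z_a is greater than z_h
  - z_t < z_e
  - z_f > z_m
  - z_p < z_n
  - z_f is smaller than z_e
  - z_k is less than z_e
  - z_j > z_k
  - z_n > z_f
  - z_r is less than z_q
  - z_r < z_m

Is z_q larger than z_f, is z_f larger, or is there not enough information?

Following every chain through z_q: above z_q we get z_k, z_j, z_p, z_a, z_e, z_n; below z_q we get z_r.
z_f is not reached, and no chain runs the other way from z_f to z_q.
So the given relations leave the order of z_q and z_f undetermined.

undetermined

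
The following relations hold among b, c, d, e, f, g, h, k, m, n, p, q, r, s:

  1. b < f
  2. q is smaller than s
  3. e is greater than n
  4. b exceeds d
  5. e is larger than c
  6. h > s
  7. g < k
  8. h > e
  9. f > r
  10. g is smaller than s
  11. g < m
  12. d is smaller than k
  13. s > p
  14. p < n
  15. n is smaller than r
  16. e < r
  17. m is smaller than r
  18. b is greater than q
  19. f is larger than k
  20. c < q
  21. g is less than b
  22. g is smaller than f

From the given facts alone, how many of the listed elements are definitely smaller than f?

11

The elements the relations force below f are p, g, d, c, q, n, m, b, k, e, r — no chain reaches any other.
That is 11.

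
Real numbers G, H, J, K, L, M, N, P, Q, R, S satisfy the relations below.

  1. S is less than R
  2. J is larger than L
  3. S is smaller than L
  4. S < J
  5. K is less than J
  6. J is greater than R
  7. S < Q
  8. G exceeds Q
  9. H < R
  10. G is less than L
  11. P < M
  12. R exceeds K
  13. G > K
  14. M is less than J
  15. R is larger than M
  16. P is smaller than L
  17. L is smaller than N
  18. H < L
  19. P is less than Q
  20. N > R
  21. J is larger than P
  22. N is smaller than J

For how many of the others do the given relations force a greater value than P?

7

The elements the relations force above P are Q, M, R, G, L, N, J — no chain reaches any other.
That is 7.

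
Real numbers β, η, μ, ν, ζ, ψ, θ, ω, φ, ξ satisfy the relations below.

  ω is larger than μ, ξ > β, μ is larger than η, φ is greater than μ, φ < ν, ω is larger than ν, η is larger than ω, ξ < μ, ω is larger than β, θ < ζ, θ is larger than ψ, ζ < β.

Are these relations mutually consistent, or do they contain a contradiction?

inconsistent

We have η < μ stated directly, yet also μ < φ < ν < ω < η by chaining the others — so μ < η. Contradiction.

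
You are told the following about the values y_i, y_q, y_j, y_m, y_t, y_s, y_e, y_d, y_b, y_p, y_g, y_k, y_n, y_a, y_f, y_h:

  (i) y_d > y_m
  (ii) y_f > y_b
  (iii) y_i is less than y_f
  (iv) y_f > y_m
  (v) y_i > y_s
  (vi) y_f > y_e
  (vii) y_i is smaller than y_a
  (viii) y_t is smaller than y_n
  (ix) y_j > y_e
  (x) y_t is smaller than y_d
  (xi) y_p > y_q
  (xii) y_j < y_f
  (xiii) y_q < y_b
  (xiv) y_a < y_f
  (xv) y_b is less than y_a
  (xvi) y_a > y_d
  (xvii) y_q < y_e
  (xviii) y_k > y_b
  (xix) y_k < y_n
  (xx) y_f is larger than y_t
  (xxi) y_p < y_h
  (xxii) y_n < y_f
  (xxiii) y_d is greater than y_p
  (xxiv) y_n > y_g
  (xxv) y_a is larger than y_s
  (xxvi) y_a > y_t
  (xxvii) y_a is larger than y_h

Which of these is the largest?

Chaining downward from y_f: directly below it, y_t, y_m, y_i, y_e, y_b, y_a, y_n, y_j; then y_s, y_g, y_q, y_k, y_h, y_d; then y_p.
That covers every other element, and nothing is given above y_f, so y_f is the largest.

y_f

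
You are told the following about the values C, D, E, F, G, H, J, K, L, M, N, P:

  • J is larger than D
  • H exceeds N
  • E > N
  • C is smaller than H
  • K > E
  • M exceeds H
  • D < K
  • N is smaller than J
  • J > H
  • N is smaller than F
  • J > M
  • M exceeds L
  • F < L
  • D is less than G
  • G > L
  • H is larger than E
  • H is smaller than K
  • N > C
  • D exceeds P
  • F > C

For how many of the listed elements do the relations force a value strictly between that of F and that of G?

Chaining upward from F reaches: L, M, J.
Chaining downward from G reaches: C, N, P, L, D.
Strictly between F and G are those in both lists: L — 1 element.

1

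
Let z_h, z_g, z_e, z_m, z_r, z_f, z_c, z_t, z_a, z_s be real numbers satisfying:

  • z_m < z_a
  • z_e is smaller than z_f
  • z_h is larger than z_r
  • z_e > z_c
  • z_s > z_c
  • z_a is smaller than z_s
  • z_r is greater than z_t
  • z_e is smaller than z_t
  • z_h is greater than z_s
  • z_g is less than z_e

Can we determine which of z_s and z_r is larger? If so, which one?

undetermined

Following every chain through z_s: above z_s we get z_h; below z_s we get z_m, z_a, z_c.
z_r is not reached, and no chain runs the other way from z_r to z_s.
So the given relations leave the order of z_s and z_r undetermined.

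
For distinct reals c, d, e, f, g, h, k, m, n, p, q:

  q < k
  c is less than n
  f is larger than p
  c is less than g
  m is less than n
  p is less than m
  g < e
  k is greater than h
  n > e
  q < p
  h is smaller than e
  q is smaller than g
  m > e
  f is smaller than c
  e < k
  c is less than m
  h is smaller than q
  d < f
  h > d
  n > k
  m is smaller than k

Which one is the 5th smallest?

Piecing the relations together gives one ordering: d < h < q < p < f < c < g < e < m < k < n.
Counting 5 from the smallest end gives f.

f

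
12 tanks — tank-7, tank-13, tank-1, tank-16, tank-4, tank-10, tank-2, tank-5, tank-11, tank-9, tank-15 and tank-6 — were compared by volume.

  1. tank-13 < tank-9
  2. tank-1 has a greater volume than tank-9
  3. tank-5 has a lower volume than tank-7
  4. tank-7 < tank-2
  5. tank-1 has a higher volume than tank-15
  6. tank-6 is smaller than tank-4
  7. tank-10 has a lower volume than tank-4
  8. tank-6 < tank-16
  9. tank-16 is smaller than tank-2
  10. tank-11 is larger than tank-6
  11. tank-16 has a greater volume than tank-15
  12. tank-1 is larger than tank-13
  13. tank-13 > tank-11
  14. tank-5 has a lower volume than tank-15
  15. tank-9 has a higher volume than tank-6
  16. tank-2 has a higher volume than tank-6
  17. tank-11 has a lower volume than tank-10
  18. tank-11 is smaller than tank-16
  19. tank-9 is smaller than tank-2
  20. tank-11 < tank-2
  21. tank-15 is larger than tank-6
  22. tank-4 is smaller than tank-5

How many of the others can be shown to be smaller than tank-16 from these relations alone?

Directly below tank-16: tank-6, tank-11, tank-15.
One step further: tank-5 (4 so far).
One step further: tank-4 (5 so far).
One step further: tank-10 (6 so far).
No other element is forced below tank-16 by the given relations, so the count is 6.

6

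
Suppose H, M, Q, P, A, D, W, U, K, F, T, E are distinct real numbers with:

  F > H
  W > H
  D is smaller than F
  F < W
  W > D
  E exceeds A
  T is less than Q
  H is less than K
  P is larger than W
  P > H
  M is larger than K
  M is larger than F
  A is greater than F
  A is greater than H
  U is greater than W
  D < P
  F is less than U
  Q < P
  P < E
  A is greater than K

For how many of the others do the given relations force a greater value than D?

Directly above D: F, W, P.
One step further: A, M, E, U (7 so far).
No other element is forced above D by the given relations, so the count is 7.

7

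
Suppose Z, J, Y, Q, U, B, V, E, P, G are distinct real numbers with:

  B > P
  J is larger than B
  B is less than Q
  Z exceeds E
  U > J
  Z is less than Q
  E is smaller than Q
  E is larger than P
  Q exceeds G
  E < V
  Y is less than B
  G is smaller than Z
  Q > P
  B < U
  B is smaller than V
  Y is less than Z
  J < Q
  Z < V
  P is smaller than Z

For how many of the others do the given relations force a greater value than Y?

From Y the given relations immediately reach B, Z.
From those, J, U, V, Q — 6 in total.
Nothing else is reachable above Y; 6 in all.

6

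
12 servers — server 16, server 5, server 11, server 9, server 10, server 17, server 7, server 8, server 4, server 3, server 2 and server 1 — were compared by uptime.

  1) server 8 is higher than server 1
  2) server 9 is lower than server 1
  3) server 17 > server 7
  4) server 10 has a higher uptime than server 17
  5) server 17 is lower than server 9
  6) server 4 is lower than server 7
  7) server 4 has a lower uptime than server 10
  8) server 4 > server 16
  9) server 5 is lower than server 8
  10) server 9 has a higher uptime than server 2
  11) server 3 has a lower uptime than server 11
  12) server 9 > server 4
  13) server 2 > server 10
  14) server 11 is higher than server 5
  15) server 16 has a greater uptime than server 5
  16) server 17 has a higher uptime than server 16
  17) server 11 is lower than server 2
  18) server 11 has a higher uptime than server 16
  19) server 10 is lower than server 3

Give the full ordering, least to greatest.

server 5 < server 16 < server 4 < server 7 < server 17 < server 10 < server 3 < server 11 < server 2 < server 9 < server 1 < server 8

Each adjacent pair is fixed by a given relation: server 5 < server 16; server 16 < server 4; server 4 < server 7; server 7 < server 17; server 17 < server 10; server 10 < server 3; server 3 < server 11; server 11 < server 2; server 2 < server 9; server 9 < server 1; server 1 < server 8. Chaining them end to end gives the full order.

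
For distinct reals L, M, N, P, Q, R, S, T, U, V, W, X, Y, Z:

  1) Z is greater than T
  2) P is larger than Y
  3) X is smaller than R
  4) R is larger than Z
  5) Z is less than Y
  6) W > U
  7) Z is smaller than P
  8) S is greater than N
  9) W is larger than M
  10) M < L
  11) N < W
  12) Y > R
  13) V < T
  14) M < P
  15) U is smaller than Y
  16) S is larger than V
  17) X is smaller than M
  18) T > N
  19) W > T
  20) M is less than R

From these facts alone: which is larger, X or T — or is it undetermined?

undetermined

Following every chain through X: above X we get M, L, R, Y, P, W.
T is not reached, and no chain runs the other way from T to X.
So the given relations leave the order of X and T undetermined.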